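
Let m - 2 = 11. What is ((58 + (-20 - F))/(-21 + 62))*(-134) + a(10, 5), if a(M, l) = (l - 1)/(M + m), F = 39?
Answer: 3246/943 ≈ 3.4422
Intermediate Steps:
m = 13 (m = 2 + 11 = 13)
a(M, l) = (-1 + l)/(13 + M) (a(M, l) = (l - 1)/(M + 13) = (-1 + l)/(13 + M))
((58 + (-20 - F))/(-21 + 62))*(-134) + a(10, 5) = ((58 + (-20 - 1*39))/(-21 + 62))*(-134) + (-1 + 5)/(13 + 10) = ((58 + (-20 - 39))/41)*(-134) + 4/23 = ((58 - 59)*(1/41))*(-134) + (1/23)*4 = -1*1/41*(-134) + 4/23 = -1/41*(-134) + 4/23 = 134/41 + 4/23 = 3246/943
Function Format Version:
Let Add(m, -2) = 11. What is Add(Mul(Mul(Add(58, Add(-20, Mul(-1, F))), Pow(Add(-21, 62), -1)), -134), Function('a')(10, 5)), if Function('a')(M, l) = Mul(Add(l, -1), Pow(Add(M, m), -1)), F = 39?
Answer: Rational(3246, 943) ≈ 3.4422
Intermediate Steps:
m = 13 (m = Add(2, 11) = 13)
Function('a')(M, l) = Mul(Pow(Add(13, M), -1), Add(-1, l)) (Function('a')(M, l) = Mul(Add(l, -1), Pow(Add(M, 13), -1)) = Mul(Add(-1, l), Pow(Add(13, M), -1)) = Mul(Pow(Add(13, M), -1), Add(-1, l)))
Add(Mul(Mul(Add(58, Add(-20, Mul(-1, F))), Pow(Add(-21, 62), -1)), -134), Function('a')(10, 5)) = Add(Mul(Mul(Add(58, Add(-20, Mul(-1, 39))), Pow(Add(-21, 62), -1)), -134), Mul(Pow(Add(13, 10), -1), Add(-1, 5))) = Add(Mul(Mul(Add(58, Add(-20, -39)), Pow(41, -1)), -134), Mul(Pow(23, -1), 4)) = Add(Mul(Mul(Add(58, -59), Rational(1, 41)), -134), Mul(Rational(1, 23), 4)) = Add(Mul(Mul(-1, Rational(1, 41)), -134), Rational(4, 23)) = Add(Mul(Rational(-1, 41), -134), Rational(4, 23)) = Add(Rational(134, 41), Rational(4, 23)) = Rational(3246, 943)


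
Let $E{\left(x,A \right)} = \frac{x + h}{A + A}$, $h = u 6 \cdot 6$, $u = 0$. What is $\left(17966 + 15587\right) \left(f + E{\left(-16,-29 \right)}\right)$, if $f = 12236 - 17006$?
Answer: $-160038554$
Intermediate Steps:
$h = 0$ ($h = 0 \cdot 6 \cdot 6 = 0 \cdot 6 = 0$)
$f = -4770$ ($f = 12236 - 17006 = -4770$)
$E{\left(x,A \right)} = \frac{x}{2 A}$ ($E{\left(x,A \right)} = \frac{x + 0}{A + A} = \frac{x}{2 A}$)
$\left(17966 + 15587\right) \left(f + E{\left(-16,-29 \right)}\right) = \left(17966 + 15587\right) \left(-4770 + \frac{1}{2} \left(-16\right) \frac{1}{-29}\right) = 33553 \left(-4770 + \frac{1}{2} \left(-16\right) \left(- \frac{1}{29}\right)\right) = 33553 \left(-4770 + \frac{8}{29}\right) = 33553 \left(- \frac{138322}{29}\right) = -160038554$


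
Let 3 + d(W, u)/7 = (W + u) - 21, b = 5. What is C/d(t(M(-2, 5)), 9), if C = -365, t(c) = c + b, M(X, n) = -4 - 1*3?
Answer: 365/119 ≈ 3.0672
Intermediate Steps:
M(X, n) = -7 (M(X, n) = -4 - 3 = -7)
t(c) = 5 + c (t(c) = c + 5 = 5 + c)
d(W, u) = -168 + 7*W + 7*u (d(W, u) = -21 + 7*((W + u) - 21) = -21 + 7*(-21 + W + u) = -21 + (-147 + 7*W + 7*u) = -168 + 7*W + 7*u)
C/d(t(M(-2, 5)), 9) = -365/(-168 + 7*(5 - 7) + 7*9) = -365/(-168 + 7*(-2) + 63) = -365/(-168 - 14 + 63) = -365/(-119) = -365*(-1/119) = 365/119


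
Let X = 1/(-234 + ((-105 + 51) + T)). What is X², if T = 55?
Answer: 1/54289 ≈ 1.8420e-5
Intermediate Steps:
X = -1/233 (X = 1/(-234 + ((-105 + 51) + 55)) = 1/(-234 + (-54 + 55)) = 1/(-234 + 1) = 1/(-233) = -1/233 ≈ -0.0042918)
X² = (-1/233)² = 1/54289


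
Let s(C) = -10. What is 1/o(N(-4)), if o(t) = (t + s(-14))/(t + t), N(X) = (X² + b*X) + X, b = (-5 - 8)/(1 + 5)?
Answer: 31/8 ≈ 3.8750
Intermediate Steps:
b = -13/6 ≈ -2.1667
N(X) = X² - 7*X/6 (N(X) = (X² - 13*X/6) + X = X² - 7*X/6)
o(t) = (-10 + t)/(2*t) (o(t) = (t - 10)/(t + t) = (-10 + t)/((2*t)) = (-10 + t)*(1/(2*t)) = (-10 + t)/(2*t))
1/o(N(-4)) = 1/((-10 + (⅙)*(-4)*(-7 + 6*(-4)))/(2*(((⅙)*(-4)*(-7 + 6*(-4)))))) = 1/((-10 + (⅙)*(-4)*(-7 - 24))/(2*(((⅙)*(-4)*(-7 - 24))))) = 1/((-10 + (⅙)*(-4)*(-31))/(2*(((⅙)*(-4)*(-31))))) = 1/((-10 + 62/3)/(2*(62/3))) = 1/((½)*(3/62)*(32/3)) = 1/(8/31) = 31/8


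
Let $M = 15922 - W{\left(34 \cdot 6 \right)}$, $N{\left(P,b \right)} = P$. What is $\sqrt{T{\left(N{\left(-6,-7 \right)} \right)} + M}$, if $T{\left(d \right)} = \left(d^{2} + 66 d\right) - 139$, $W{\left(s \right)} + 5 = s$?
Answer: $2 \sqrt{3806} \approx 123.39$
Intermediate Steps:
$W{\left(s \right)} = -5 + s$
$T{\left(d \right)} = -139 + d^{2} + 66 d$
$M = 15723$ ($M = 15922 - \left(-5 + 34 \cdot 6\right) = 15922 - \left(-5 + 204\right) = 15922 - 199 = 15723$)
$\sqrt{T{\left(N{\left(-6,-7 \right)} \right)} + M} = \sqrt{\left(-139 + \left(-6\right)^{2} + 66 \left(-6\right)\right) + 15723} = \sqrt{\left(-139 + 36 - 396\right) + 15723} = \sqrt{-499 + 15723} = \sqrt{15224} = 2 \sqrt{3806}$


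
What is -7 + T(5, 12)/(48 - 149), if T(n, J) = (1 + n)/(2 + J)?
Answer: -4952/707 ≈ -7.0042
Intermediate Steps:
T(n, J) = (1 + n)/(2 + J)
-7 + T(5, 12)/(48 - 149) = -7 + ((1 + 5)/(2 + 12))/(48 - 149) = -7 + (6/14)/(-101) = -7 - 6/1414 = -7 - 1/101*3/7 = -7 - 3/707 = -4952/707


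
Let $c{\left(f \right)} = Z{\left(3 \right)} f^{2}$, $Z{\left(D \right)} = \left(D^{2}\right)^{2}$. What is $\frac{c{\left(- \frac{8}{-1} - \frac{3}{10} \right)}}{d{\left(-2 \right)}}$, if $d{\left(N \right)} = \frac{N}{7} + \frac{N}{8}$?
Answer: $- \frac{1120581}{125} \approx -8964.6$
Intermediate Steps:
$Z{\left(D \right)} = D^{4}$
$d{\left(N \right)} = \frac{15 N}{56}$ ($d{\left(N \right)} = N \frac{1}{7} + N \frac{1}{8} = \frac{N}{7} + \frac{N}{8} = \frac{15 N}{56}$)
$c{\left(f \right)} = 81 f^{2}$ ($c{\left(f \right)} = 3^{4} f^{2} = 81 f^{2}$)
$\frac{c{\left(- \frac{8}{-1} - \frac{3}{10} \right)}}{d{\left(-2 \right)}} = \frac{81 \left(- \frac{8}{-1} - \frac{3}{10}\right)^{2}}{\frac{15}{56} \left(-2\right)} = \frac{81 \left(\left(-8\right) \left(-1\right) - \frac{3}{10}\right)^{2}}{- \frac{15}{28}} = 81 \left(8 - \frac{3}{10}\right)^{2} \left(- \frac{28}{15}\right) = 81 \left(\frac{77}{10}\right)^{2} \left(- \frac{28}{15}\right) = 81 \cdot \frac{5929}{100} \left(- \frac{28}{15}\right) = \frac{480249}{100} \left(- \frac{28}{15}\right) = - \frac{1120581}{125}$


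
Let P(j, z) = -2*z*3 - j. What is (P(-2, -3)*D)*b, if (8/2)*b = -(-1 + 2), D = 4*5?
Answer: -100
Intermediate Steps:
P(j, z) = -j - 6*z (P(j, z) = -6*z - j = -j - 6*z)
D = 20
b = -1/4 (b = (-(-1 + 2))/4 = (-1*1)/4 = (1/4)*(-1) = -1/4 ≈ -0.25000)
(P(-2, -3)*D)*b = ((-1*(-2) - 6*(-3))*20)*(-1/4) = ((2 + 18)*20)*(-1/4) = (20*20)*(-1/4) = 400*(-1/4) = -100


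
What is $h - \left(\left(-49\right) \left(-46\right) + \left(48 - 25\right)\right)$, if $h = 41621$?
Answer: $39344$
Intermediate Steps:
$h - \left(\left(-49\right) \left(-46\right) + \left(48 - 25\right)\right) = 41621 - \left(\left(-49\right) \left(-46\right) + \left(48 - 25\right)\right) = 41621 - \left(2254 + 23\right) = 41621 - 2277 = 39344$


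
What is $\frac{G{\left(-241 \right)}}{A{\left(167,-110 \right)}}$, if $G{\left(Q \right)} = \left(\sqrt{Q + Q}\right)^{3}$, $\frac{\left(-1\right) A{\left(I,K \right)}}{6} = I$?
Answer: $\frac{241 i \sqrt{482}}{501} \approx 10.561 i$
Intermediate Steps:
$A{\left(I,K \right)} = - 6 I$
$G{\left(Q \right)} = 2 \sqrt{2} Q^{\frac{3}{2}}$ ($G{\left(Q \right)} = \left(\sqrt{2 Q}\right)^{3} = \left(\sqrt{2} \sqrt{Q}\right)^{3} = 2 \sqrt{2} Q^{\frac{3}{2}}$)
$\frac{G{\left(-241 \right)}}{A{\left(167,-110 \right)}} = \frac{2 \sqrt{2} \left(-241\right)^{\frac{3}{2}}}{\left(-6\right) 167} = \frac{2 \sqrt{2} \left(- 241 i \sqrt{241}\right)}{-1002} = - 482 i \sqrt{482} \left(- \frac{1}{1002}\right) = \frac{241 i \sqrt{482}}{501}$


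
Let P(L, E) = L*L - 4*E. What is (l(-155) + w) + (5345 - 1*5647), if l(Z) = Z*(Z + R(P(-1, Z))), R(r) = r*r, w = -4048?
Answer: -59754680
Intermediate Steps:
P(L, E) = L² - 4*E
R(r) = r²
l(Z) = Z*(Z + (1 - 4*Z)²) (l(Z) = Z*(Z + ((-1)² - 4*Z)²) = Z*(Z + (1 - 4*Z)²))
(l(-155) + w) + (5345 - 1*5647) = (-155*(-155 + (-1 + 4*(-155))²) - 4048) + (5345 - 1*5647) = (-155*(-155 + (-1 - 620)²) - 4048) + (5345 - 5647) = (-155*(-155 + (-621)²) - 4048) - 302 = (-155*(-155 + 385641) - 4048) - 302 = (-155*385486 - 4048) - 302 = (-59750330 - 4048) - 302 = -59754378 - 302 = -59754680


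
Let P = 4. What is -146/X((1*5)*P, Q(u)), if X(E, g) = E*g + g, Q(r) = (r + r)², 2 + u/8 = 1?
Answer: -73/2688 ≈ -0.027158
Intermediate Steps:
u = -8 (u = -16 + 8*1 = -16 + 8 = -8)
Q(r) = 4*r² (Q(r) = (2*r)² = 4*r²)
X(E, g) = g + E*g
-146/X((1*5)*P, Q(u)) = -146*1/(256*(1 + (1*5)*4)) = -146*1/(256*(1 + 5*4)) = -146*1/(256*(1 + 20)) = -146/(256*21) = -146/5376 = -146*1/5376 = -73/2688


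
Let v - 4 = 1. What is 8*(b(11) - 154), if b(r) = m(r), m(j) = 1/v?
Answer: -6152/5 ≈ -1230.4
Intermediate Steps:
v = 5 (v = 4 + 1 = 5)
m(j) = 1/5
b(r) = 1/5
8*(b(11) - 154) = 8*(1/5 - 154) = 8*(-769/5) = -6152/5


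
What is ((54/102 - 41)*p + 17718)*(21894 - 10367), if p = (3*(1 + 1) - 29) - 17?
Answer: 3789224602/17 ≈ 2.2290e+8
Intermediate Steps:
p = -40 (p = (3*2 - 29) - 17 = (6 - 29) - 17 = -23 - 17 = -40)
((54/102 - 41)*p + 17718)*(21894 - 10367) = ((54/102 - 41)*(-40) + 17718)*(21894 - 10367) = ((54*(1/102) - 41)*(-40) + 17718)*11527 = ((9/17 - 41)*(-40) + 17718)*11527 = (-688/17*(-40) + 17718)*11527 = (27520/17 + 17718)*11527 = (328726/17)*11527 = 3789224602/17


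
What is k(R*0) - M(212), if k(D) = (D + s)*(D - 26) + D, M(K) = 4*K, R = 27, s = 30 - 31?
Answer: -822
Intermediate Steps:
s = -1
k(D) = D + (-1 + D)*(-26 + D) (k(D) = (D - 1)*(D - 26) + D = (-1 + D)*(-26 + D) + D = D + (-1 + D)*(-26 + D))
k(R*0) - M(212) = (26 + (27*0)² - 702*0) - 4*212 = (26 + 0² - 26*0) - 1*848 = (26 + 0 + 0) - 848 = 26 - 848 = -822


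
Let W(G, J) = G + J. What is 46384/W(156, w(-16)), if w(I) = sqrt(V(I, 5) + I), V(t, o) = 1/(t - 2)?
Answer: 130246272/438337 - 2365584*I*sqrt(2)/438337 ≈ 297.14 - 7.6321*I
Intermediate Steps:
V(t, o) = 1/(-2 + t)
w(I) = sqrt(I + 1/(-2 + I)) (w(I) = sqrt(1/(-2 + I) + I) = sqrt(I + 1/(-2 + I)))
46384/W(156, w(-16)) = 46384/(156 + sqrt((1 - 16*(-2 - 16))/(-2 - 16))) = 46384/(156 + sqrt((1 - 16*(-18))/(-18))) = 46384/(156 + sqrt(-(1 + 288)/18)) = 46384/(156 + sqrt(-1/18*289)) = 46384/(156 + sqrt(-289/18)) = 46384/(156 + 17*I*sqrt(2)/6)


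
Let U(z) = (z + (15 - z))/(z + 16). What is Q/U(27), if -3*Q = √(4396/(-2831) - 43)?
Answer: -43*I*√357071199/127395 ≈ -6.3781*I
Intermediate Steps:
Q = -I*√357071199/8493 (Q = -√(4396/(-2831) - 43)/3 = -√(4396*(-1/2831) - 43)/3 = -√(-4396/2831 - 43)/3 = -I*√357071199/8493 ≈ -2.2249*I)
U(z) = 15/(16 + z)
Q/U(27) = (-I*√357071199/8493)/((15/(16 + 27))) = (-I*√357071199/8493)/((15/43)) = (-I*√357071199/8493)/((15*(1/43))) = (-I*√357071199/8493)/(15/43) = -I*√357071199/8493*(43/15) = -43*I*√357071199/127395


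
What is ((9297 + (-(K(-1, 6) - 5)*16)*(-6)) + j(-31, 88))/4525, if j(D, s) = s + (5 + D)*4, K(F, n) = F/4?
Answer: 8777/4525 ≈ 1.9397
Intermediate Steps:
K(F, n) = F/4 (K(F, n) = F*(¼) = F/4)
j(D, s) = 20 + s + 4*D (j(D, s) = s + (20 + 4*D) = 20 + s + 4*D)
((9297 + (-(K(-1, 6) - 5)*16)*(-6)) + j(-31, 88))/4525 = ((9297 + (-((¼)*(-1) - 5)*16)*(-6)) + (20 + 88 + 4*(-31)))/4525 = ((9297 + (-(-¼ - 5)*16)*(-6)) + (20 + 88 - 124))*(1/4525) = ((9297 + (-1*(-21/4)*16)*(-6)) - 16)*(1/4525) = ((9297 + ((21/4)*16)*(-6)) - 16)*(1/4525) = ((9297 + 84*(-6)) - 16)*(1/4525) = ((9297 - 504) - 16)*(1/4525) = (8793 - 16)*(1/4525) = 8777*(1/4525) = 8777/4525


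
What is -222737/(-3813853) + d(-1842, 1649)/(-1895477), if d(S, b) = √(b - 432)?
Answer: 222737/3813853 - √1217/1895477 ≈ 0.058384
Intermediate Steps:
d(S, b) = √(-432 + b)
-222737/(-3813853) + d(-1842, 1649)/(-1895477) = -222737/(-3813853) + √(-432 + 1649)/(-1895477) = -222737*(-1/3813853) + √1217*(-1/1895477) = 222737/3813853 - √1217/1895477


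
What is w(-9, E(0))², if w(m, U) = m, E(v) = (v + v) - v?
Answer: 81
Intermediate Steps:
E(v) = v (E(v) = 2*v - v = v)
w(-9, E(0))² = (-9)² = 81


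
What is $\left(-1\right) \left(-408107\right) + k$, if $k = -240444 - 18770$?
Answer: $148893$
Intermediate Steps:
$k = -259214$ ($k = -240444 - 18770 = -259214$)
$\left(-1\right) \left(-408107\right) + k = \left(-1\right) \left(-408107\right) - 259214 = 408107 - 259214 = 148893$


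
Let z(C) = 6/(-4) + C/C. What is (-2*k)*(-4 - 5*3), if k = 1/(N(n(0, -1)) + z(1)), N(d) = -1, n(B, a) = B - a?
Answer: -76/3 ≈ -25.333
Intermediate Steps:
z(C) = -1/2 (z(C) = 6*(-1/4) + 1 = -3/2 + 1 = -1/2)
k = -2/3 (k = 1/(-1 - 1/2) = 1/(-3/2) = -2/3 ≈ -0.66667)
(-2*k)*(-4 - 5*3) = (-2*(-2/3))*(-4 - 5*3) = 4*(-4 - 15)/3 = (4/3)*(-19) = -76/3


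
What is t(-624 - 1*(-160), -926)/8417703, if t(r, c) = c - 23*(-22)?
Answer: -20/400843 ≈ -4.9895e-5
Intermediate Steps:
t(r, c) = 506 + c (t(r, c) = c + 506 = 506 + c)
t(-624 - 1*(-160), -926)/8417703 = (506 - 926)/8417703 = -420*1/8417703 = -20/400843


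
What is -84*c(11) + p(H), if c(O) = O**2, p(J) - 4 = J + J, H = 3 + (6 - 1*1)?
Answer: -10144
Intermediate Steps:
H = 8 (H = 3 + (6 - 1) = 3 + 5 = 8)
p(J) = 4 + 2*J (p(J) = 4 + (J + J) = 4 + 2*J)
-84*c(11) + p(H) = -84*11**2 + (4 + 2*8) = -84*121 + (4 + 16) = -10164 + 20 = -10144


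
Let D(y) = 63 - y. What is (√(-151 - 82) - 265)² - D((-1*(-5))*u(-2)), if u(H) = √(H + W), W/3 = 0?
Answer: 69929 - 530*I*√233 + 5*I*√2 ≈ 69929.0 - 8083.0*I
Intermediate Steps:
W = 0 (W = 3*0 = 0)
u(H) = √H (u(H) = √(H + 0) = √H)
(√(-151 - 82) - 265)² - D((-1*(-5))*u(-2)) = (√(-151 - 82) - 265)² - (63 - (-1*(-5))*√(-2)) = (√(-233) - 265)² - (63 - 5*I*√2) = (I*√233 - 265)² - (63 - 5*I*√2) = (-265 + I*√233)² - (63 - 5*I*√2) = (-265 + I*√233)² + (-63 + 5*I*√2) = -63 + (-265 + I*√233)² + 5*I*√2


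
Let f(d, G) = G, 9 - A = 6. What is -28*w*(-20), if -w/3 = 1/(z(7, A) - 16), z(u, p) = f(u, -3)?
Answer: 1680/19 ≈ 88.421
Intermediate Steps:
A = 3 (A = 9 - 1*6 = 9 - 6 = 3)
z(u, p) = -3
w = 3/19 (w = -3/(-3 - 16) = -3/(-19) = -3*(-1/19) = 3/19 ≈ 0.15789)
-28*w*(-20) = -28*3/19*(-20) = -84/19*(-20) = 1680/19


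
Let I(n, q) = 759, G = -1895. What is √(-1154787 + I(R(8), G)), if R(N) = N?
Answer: 2*I*√288507 ≈ 1074.3*I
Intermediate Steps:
√(-1154787 + I(R(8), G)) = √(-1154787 + 759) = √(-1154028) = 2*I*√288507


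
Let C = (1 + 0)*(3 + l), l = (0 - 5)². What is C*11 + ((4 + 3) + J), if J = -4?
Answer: 311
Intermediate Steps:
l = 25 (l = (-5)² = 25)
C = 28 (C = (1 + 0)*(3 + 25) = 1*28 = 28)
C*11 + ((4 + 3) + J) = 28*11 + ((4 + 3) - 4) = 308 + (7 - 4) = 308 + 3 = 311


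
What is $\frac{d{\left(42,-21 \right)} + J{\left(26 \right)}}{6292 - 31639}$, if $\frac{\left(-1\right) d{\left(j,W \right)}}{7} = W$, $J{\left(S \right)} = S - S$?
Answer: $- \frac{7}{1207} \approx -0.0057995$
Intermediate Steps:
$J{\left(S \right)} = 0$
$d{\left(j,W \right)} = - 7 W$
$\frac{d{\left(42,-21 \right)} + J{\left(26 \right)}}{6292 - 31639} = \frac{\left(-7\right) \left(-21\right) + 0}{6292 - 31639} = \frac{147 + 0}{-25347} = 147 \left(- \frac{1}{25347}\right) = - \frac{7}{1207}$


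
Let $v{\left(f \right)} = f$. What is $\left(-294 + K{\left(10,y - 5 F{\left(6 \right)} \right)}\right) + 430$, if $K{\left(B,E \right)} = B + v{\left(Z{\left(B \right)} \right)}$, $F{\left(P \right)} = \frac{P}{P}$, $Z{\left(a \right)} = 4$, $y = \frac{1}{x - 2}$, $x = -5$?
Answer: $150$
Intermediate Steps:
$y = - \frac{1}{7}$ ($y = \frac{1}{-5 - 2} = \frac{1}{-7} = - \frac{1}{7} \approx -0.14286$)
$F{\left(P \right)} = 1$
$K{\left(B,E \right)} = 4 + B$ ($K{\left(B,E \right)} = B + 4 = 4 + B$)
$\left(-294 + K{\left(10,y - 5 F{\left(6 \right)} \right)}\right) + 430 = \left(-294 + \left(4 + 10\right)\right) + 430 = \left(-294 + 14\right) + 430 = -280 + 430 = 150$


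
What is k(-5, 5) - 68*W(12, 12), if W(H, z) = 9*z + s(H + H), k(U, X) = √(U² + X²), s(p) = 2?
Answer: -7480 + 5*√2 ≈ -7472.9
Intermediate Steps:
W(H, z) = 2 + 9*z (W(H, z) = 9*z + 2 = 2 + 9*z)
k(-5, 5) - 68*W(12, 12) = √((-5)² + 5²) - 68*(2 + 9*12) = √(25 + 25) - 68*(2 + 108) = √50 - 68*110 = 5*√2 - 7480 = -7480 + 5*√2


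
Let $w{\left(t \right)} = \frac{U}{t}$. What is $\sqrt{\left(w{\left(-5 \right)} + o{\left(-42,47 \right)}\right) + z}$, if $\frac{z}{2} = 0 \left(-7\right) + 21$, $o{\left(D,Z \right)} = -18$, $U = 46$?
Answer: $\frac{\sqrt{370}}{5} \approx 3.8471$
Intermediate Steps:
$w{\left(t \right)} = \frac{46}{t}$
$z = 42$ ($z = 2 \left(0 \left(-7\right) + 21\right) = 2 \left(0 + 21\right) = 2 \cdot 21 = 42$)
$\sqrt{\left(w{\left(-5 \right)} + o{\left(-42,47 \right)}\right) + z} = \sqrt{\left(\frac{46}{-5} - 18\right) + 42} = \sqrt{\left(46 \left(- \frac{1}{5}\right) - 18\right) + 42} = \sqrt{\left(- \frac{46}{5} - 18\right) + 42} = \sqrt{- \frac{136}{5} + 42} = \sqrt{\frac{74}{5}} = \frac{\sqrt{370}}{5}$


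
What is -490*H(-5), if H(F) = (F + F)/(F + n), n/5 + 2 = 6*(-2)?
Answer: -196/3 ≈ -65.333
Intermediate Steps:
n = -70 (n = -10 + 5*(6*(-2)) = -10 + 5*(-12) = -10 - 60 = -70)
H(F) = 2*F/(-70 + F) (H(F) = (F + F)/(F - 70) = (2*F)/(-70 + F) = 2*F/(-70 + F))
-490*H(-5) = -980*(-5)/(-70 - 5) = -980*(-5)/(-75) = -980*(-5)*(-1)/75 = -490*2/15 = -196/3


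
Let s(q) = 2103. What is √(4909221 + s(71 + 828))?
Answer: 2*√1227831 ≈ 2216.2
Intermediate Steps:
√(4909221 + s(71 + 828)) = √(4909221 + 2103) = √4911324 = 2*√1227831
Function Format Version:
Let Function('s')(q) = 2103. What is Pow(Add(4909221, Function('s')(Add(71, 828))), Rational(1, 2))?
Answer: Mul(2, Pow(1227831, Rational(1, 2))) ≈ 2216.2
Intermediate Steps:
Pow(Add(4909221, Function('s')(Add(71, 828))), Rational(1, 2)) = Pow(Add(4909221, 2103), Rational(1, 2)) = Pow(4911324, Rational(1, 2)) = Mul(2, Pow(1227831, Rational(1, 2)))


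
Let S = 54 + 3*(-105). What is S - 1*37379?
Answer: -37640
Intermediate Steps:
S = -261 (S = 54 - 315 = -261)
S - 1*37379 = -261 - 1*37379 = -261 - 37379 = -37640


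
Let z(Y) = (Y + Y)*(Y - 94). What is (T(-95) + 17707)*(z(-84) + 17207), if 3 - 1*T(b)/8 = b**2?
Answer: -2566089059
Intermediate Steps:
z(Y) = 2*Y*(-94 + Y) (z(Y) = (2*Y)*(-94 + Y) = 2*Y*(-94 + Y))
T(b) = 24 - 8*b**2
(T(-95) + 17707)*(z(-84) + 17207) = ((24 - 8*(-95)**2) + 17707)*(2*(-84)*(-94 - 84) + 17207) = ((24 - 8*9025) + 17707)*(2*(-84)*(-178) + 17207) = ((24 - 72200) + 17707)*(29904 + 17207) = (-72176 + 17707)*47111 = -54469*47111 = -2566089059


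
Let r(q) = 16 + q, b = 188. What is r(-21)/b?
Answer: -5/188 ≈ -0.026596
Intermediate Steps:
r(-21)/b = (16 - 21)/188 = -5*1/188 = -5/188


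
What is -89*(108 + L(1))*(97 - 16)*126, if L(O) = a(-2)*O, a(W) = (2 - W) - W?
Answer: -103550076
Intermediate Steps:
a(W) = 2 - 2*W
L(O) = 6*O (L(O) = (2 - 2*(-2))*O = (2 + 4)*O = 6*O)
-89*(108 + L(1))*(97 - 16)*126 = -89*(108 + 6*1)*(97 - 16)*126 = -89*(108 + 6)*81*126 = -10146*81*126 = -89*9234*126 = -821826*126 = -103550076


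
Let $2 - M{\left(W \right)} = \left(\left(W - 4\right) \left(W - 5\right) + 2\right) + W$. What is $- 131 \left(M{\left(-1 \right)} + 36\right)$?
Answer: $-917$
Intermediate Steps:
$M{\left(W \right)} = - W - \left(-5 + W\right) \left(-4 + W\right)$ ($M{\left(W \right)} = 2 - \left(\left(\left(W - 4\right) \left(W - 5\right) + 2\right) + W\right) = 2 - \left(\left(\left(-4 + W\right) \left(-5 + W\right) + 2\right) + W\right) = 2 - \left(\left(\left(-5 + W\right) \left(-4 + W\right) + 2\right) + W\right) = 2 - \left(\left(2 + \left(-5 + W\right) \left(-4 + W\right)\right) + W\right) = 2 - \left(2 + W + \left(-5 + W\right) \left(-4 + W\right)\right) = - W - \left(-5 + W\right) \left(-4 + W\right)$)
$- 131 \left(M{\left(-1 \right)} + 36\right) = - 131 \left(\left(-20 - \left(-1\right)^{2} + 8 \left(-1\right)\right) + 36\right) = - 131 \left(\left(-20 - 1 - 8\right) + 36\right) = - 131 \left(-29 + 36\right) = \left(-131\right) 7 = -917$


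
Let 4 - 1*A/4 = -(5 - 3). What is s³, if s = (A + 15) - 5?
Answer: 39304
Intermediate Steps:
A = 24 (A = 16 - (-4)*(5 - 3) = 16 - (-4)*2 = 16 - 4*(-2) = 16 + 8 = 24)
s = 34 (s = (24 + 15) - 5 = 39 - 5 = 34)
s³ = 34³ = 39304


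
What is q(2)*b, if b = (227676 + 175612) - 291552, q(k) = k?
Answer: 223472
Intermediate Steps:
b = 111736 (b = 403288 - 291552 = 111736)
q(2)*b = 2*111736 = 223472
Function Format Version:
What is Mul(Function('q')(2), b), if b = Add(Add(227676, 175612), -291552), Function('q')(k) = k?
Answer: 223472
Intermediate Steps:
b = 111736 (b = Add(403288, -291552) = 111736)
Mul(Function('q')(2), b) = Mul(2, 111736) = 223472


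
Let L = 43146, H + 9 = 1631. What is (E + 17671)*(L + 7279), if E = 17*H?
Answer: 2281479125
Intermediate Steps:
H = 1622 (H = -9 + 1631 = 1622)
E = 27574 (E = 17*1622 = 27574)
(E + 17671)*(L + 7279) = (27574 + 17671)*(43146 + 7279) = 45245*50425 = 2281479125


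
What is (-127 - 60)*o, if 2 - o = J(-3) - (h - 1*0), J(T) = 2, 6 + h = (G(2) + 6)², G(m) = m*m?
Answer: -17578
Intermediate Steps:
G(m) = m²
h = 94 (h = -6 + (2² + 6)² = -6 + (4 + 6)² = -6 + 10² = -6 + 100 = 94)
o = 94 (o = 2 - (2 - (94 - 1*0)) = 2 - (2 - (94 + 0)) = 2 - (2 - 1*94) = 2 - (2 - 94) = 2 - 1*(-92) = 2 + 92 = 94)
(-127 - 60)*o = (-127 - 60)*94 = -187*94 = -17578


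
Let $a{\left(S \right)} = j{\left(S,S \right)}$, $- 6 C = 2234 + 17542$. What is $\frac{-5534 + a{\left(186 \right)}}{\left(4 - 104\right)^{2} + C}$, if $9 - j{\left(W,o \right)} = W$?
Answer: $- \frac{5711}{6704} \approx -0.85188$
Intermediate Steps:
$j{\left(W,o \right)} = 9 - W$
$C = -3296$ ($C = - \frac{2234 + 17542}{6} = \left(- \frac{1}{6}\right) 19776 = -3296$)
$a{\left(S \right)} = 9 - S$
$\frac{-5534 + a{\left(186 \right)}}{\left(4 - 104\right)^{2} + C} = \frac{-5534 + \left(9 - 186\right)}{\left(4 - 104\right)^{2} - 3296} = \frac{-5534 + \left(9 - 186\right)}{\left(-100\right)^{2} - 3296} = \frac{-5534 - 177}{10000 - 3296} = - \frac{5711}{6704}$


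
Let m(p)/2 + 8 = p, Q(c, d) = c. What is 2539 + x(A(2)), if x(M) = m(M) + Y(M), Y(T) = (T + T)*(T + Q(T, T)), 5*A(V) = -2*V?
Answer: 63099/25 ≈ 2524.0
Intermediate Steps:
A(V) = -2*V/5 (A(V) = (-2*V)/5 = -2*V/5)
m(p) = -16 + 2*p
Y(T) = 4*T² (Y(T) = (T + T)*(T + T) = (2*T)*(2*T) = 4*T²)
x(M) = -16 + 2*M + 4*M² (x(M) = (-16 + 2*M) + 4*M² = -16 + 2*M + 4*M²)
2539 + x(A(2)) = 2539 + (-16 + 2*(-⅖*2) + 4*(-⅖*2)²) = 2539 + (-16 + 2*(-⅘) + 4*(-⅘)²) = 2539 + (-16 - 8/5 + 4*(16/25)) = 2539 + (-16 - 8/5 + 64/25) = 2539 - 376/25 = 63099/25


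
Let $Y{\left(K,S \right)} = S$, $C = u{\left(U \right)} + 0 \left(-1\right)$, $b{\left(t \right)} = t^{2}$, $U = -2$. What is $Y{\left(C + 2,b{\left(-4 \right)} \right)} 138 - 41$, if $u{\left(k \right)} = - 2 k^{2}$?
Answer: $2167$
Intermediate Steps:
$C = -8$ ($C = - 2 \left(-2\right)^{2} + 0 \left(-1\right) = \left(-2\right) 4 + 0 = -8 + 0 = -8$)
$Y{\left(C + 2,b{\left(-4 \right)} \right)} 138 - 41 = \left(-4\right)^{2} \cdot 138 - 41 = 16 \cdot 138 - 41 = 2208 - 41 = 2167$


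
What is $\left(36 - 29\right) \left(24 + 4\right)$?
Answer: $196$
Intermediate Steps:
$\left(36 - 29\right) \left(24 + 4\right) = 7 \cdot 28 = 196$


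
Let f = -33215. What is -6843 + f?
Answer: -40058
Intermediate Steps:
-6843 + f = -6843 - 33215 = -40058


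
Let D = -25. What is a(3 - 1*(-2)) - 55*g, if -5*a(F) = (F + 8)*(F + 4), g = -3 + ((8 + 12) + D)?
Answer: 2083/5 ≈ 416.60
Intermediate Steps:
g = -8 (g = -3 + ((8 + 12) - 25) = -3 + (20 - 25) = -3 - 5 = -8)
a(F) = -(4 + F)*(8 + F)/5 (a(F) = -(F + 8)*(F + 4)/5 = -(8 + F)*(4 + F)/5 = -(4 + F)*(8 + F)/5)
a(3 - 1*(-2)) - 55*g = (-32/5 - 12*(3 - 1*(-2))/5 - (3 - 1*(-2))²/5) - 55*(-8) = (-32/5 - 12*(3 + 2)/5 - (3 + 2)²/5) + 440 = (-32/5 - 12/5*5 - ⅕*5²) + 440 = (-32/5 - 12 - ⅕*25) + 440 = (-32/5 - 12 - 5) + 440 = -117/5 + 440 = 2083/5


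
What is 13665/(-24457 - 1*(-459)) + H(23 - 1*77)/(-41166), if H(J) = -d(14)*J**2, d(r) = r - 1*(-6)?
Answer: 46501665/54883426 ≈ 0.84728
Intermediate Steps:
d(r) = 6 + r (d(r) = r + 6 = 6 + r)
H(J) = -20*J**2 (H(J) = -(6 + 14)*J**2 = -20*J**2)
13665/(-24457 - 1*(-459)) + H(23 - 1*77)/(-41166) = 13665/(-24457 - 1*(-459)) - 20*(23 - 1*77)**2/(-41166) = 13665/(-24457 + 459) - 20*(23 - 77)**2*(-1/41166) = 13665/(-23998) - 20*(-54)**2*(-1/41166) = 13665*(-1/23998) - 20*2916*(-1/41166) = -13665/23998 - 58320*(-1/41166) = -13665/23998 + 3240/2287 = 46501665/54883426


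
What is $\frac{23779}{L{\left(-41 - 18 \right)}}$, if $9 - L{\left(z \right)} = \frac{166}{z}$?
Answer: $\frac{1402961}{697} \approx 2012.9$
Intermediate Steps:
$L{\left(z \right)} = 9 - \frac{166}{z}$
$\frac{23779}{L{\left(-41 - 18 \right)}} = \frac{23779}{9 - \frac{166}{-41 - 18}} = \frac{23779}{9 - \frac{166}{-59}} = \frac{23779}{9 - - \frac{166}{59}} = \frac{23779}{9 + \frac{166}{59}} = \frac{23779}{\frac{697}{59}} = 23779 \cdot \frac{59}{697} = \frac{1402961}{697}$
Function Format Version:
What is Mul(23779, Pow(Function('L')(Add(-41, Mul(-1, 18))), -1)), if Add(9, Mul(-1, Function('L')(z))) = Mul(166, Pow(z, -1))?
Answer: Rational(1402961, 697) ≈ 2012.9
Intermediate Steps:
Function('L')(z) = Add(9, Mul(-166, Pow(z, -1))) (Function('L')(z) = Add(9, Mul(-1, Mul(166, Pow(z, -1)))) = Add(9, Mul(-166, Pow(z, -1))))
Mul(23779, Pow(Function('L')(Add(-41, Mul(-1, 18))), -1)) = Mul(23779, Pow(Add(9, Mul(-166, Pow(Add(-41, Mul(-1, 18)), -1))), -1)) = Mul(23779, Pow(Add(9, Mul(-166, Pow(Add(-41, -18), -1))), -1)) = Mul(23779, Pow(Add(9, Mul(-166, Pow(-59, -1))), -1)) = Mul(23779, Pow(Add(9, Mul(-166, Rational(-1, 59))), -1)) = Mul(23779, Pow(Add(9, Rational(166, 59)), -1)) = Mul(23779, Pow(Rational(697, 59), -1)) = Mul(23779, Rational(59, 697)) = Rational(1402961, 697)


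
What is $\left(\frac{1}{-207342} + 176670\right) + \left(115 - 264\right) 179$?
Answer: $\frac{31101092657}{207342} \approx 1.5 \cdot 10^{5}$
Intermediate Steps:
$\left(\frac{1}{-207342} + 176670\right) + \left(115 - 264\right) 179 = \left(- \frac{1}{207342} + 176670\right) - 26671 = \frac{36631111139}{207342} - 26671 = \frac{31101092657}{207342}$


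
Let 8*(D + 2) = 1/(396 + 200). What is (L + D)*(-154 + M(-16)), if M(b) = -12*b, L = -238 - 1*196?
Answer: -39498093/2384 ≈ -16568.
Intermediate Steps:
L = -434 (L = -238 - 196 = -434)
D = -9535/4768 (D = -2 + 1/(8*(396 + 200)) = -2 + (1/8)/596 = -2 + (1/8)*(1/596) = -2 + 1/4768 = -9535/4768 ≈ -1.9998)
(L + D)*(-154 + M(-16)) = (-434 - 9535/4768)*(-154 - 12*(-16)) = -2078847*(-154 + 192)/4768 = -2078847/4768*38 = -39498093/2384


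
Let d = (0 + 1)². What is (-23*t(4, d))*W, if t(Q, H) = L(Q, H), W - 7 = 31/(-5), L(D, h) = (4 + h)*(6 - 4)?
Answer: -184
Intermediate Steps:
L(D, h) = 8 + 2*h (L(D, h) = (4 + h)*2 = 8 + 2*h)
d = 1 (d = 1² = 1)
W = ⅘ (W = 7 + 31/(-5) = 7 + 31*(-⅕) = 7 - 31/5 = ⅘ ≈ 0.80000)
t(Q, H) = 8 + 2*H
(-23*t(4, d))*W = -23*(8 + 2*1)*(⅘) = -23*(8 + 2)*(⅘) = -23*10*(⅘) = -230*⅘ = -184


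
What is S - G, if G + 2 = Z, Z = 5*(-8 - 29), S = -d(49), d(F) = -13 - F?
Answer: 249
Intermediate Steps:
S = 62 (S = -(-13 - 1*49) = -(-13 - 49) = -1*(-62) = 62)
Z = -185 (Z = 5*(-37) = -185)
G = -187 (G = -2 - 185 = -187)
S - G = 62 - 1*(-187) = 62 + 187 = 249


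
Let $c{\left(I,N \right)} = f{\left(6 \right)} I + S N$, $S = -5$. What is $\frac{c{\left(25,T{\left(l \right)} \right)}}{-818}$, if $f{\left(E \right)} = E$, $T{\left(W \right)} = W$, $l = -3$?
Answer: $- \frac{165}{818} \approx -0.20171$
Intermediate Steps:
$c{\left(I,N \right)} = - 5 N + 6 I$ ($c{\left(I,N \right)} = 6 I - 5 N = - 5 N + 6 I$)
$\frac{c{\left(25,T{\left(l \right)} \right)}}{-818} = \frac{\left(-5\right) \left(-3\right) + 6 \cdot 25}{-818} = \left(15 + 150\right) \left(- \frac{1}{818}\right) = 165 \left(- \frac{1}{818}\right) = - \frac{165}{818}$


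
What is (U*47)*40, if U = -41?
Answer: -77080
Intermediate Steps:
(U*47)*40 = -41*47*40 = -1927*40 = -77080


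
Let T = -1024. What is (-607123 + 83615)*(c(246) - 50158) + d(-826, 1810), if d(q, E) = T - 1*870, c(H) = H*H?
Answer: -5422497758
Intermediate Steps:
c(H) = H**2
d(q, E) = -1894 (d(q, E) = -1024 - 1*870 = -1024 - 870 = -1894)
(-607123 + 83615)*(c(246) - 50158) + d(-826, 1810) = (-607123 + 83615)*(246**2 - 50158) - 1894 = -523508*(60516 - 50158) - 1894 = -523508*10358 - 1894 = -5422495864 - 1894 = -5422497758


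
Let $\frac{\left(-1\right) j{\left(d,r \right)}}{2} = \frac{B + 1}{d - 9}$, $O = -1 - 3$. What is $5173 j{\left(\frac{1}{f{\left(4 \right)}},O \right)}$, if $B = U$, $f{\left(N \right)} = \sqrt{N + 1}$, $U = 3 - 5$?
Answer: $- \frac{232785}{202} - \frac{5173 \sqrt{5}}{202} \approx -1209.7$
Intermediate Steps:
$U = -2$
$f{\left(N \right)} = \sqrt{1 + N}$
$B = -2$
$O = -4$
$j{\left(d,r \right)} = \frac{2}{-9 + d}$ ($j{\left(d,r \right)} = - 2 \frac{-2 + 1}{d - 9} = - 2 \left(- \frac{1}{-9 + d}\right) = \frac{2}{-9 + d}$)
$5173 j{\left(\frac{1}{f{\left(4 \right)}},O \right)} = 5173 \frac{2}{-9 + \frac{1}{\sqrt{1 + 4}}} = 5173 \frac{2}{-9 + \frac{1}{\sqrt{5}}} = 5173 \frac{2}{-9 + \frac{\sqrt{5}}{5}} = \frac{10346}{-9 + \frac{\sqrt{5}}{5}}$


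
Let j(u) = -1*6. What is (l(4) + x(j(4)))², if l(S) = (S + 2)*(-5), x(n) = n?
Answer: 1296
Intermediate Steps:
j(u) = -6
l(S) = -10 - 5*S (l(S) = (2 + S)*(-5) = -10 - 5*S)
(l(4) + x(j(4)))² = ((-10 - 5*4) - 6)² = ((-10 - 20) - 6)² = (-30 - 6)² = (-36)² = 1296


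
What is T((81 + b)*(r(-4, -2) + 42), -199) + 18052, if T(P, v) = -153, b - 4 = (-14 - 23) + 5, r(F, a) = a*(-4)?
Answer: 17899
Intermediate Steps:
r(F, a) = -4*a
b = -28 (b = 4 + ((-14 - 23) + 5) = 4 + (-37 + 5) = 4 - 32 = -28)
T((81 + b)*(r(-4, -2) + 42), -199) + 18052 = -153 + 18052 = 17899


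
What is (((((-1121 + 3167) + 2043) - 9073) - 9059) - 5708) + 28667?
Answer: 8916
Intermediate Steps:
(((((-1121 + 3167) + 2043) - 9073) - 9059) - 5708) + 28667 = ((((2046 + 2043) - 9073) - 9059) - 5708) + 28667 = (((4089 - 9073) - 9059) - 5708) + 28667 = ((-4984 - 9059) - 5708) + 28667 = (-14043 - 5708) + 28667 = -19751 + 28667 = 8916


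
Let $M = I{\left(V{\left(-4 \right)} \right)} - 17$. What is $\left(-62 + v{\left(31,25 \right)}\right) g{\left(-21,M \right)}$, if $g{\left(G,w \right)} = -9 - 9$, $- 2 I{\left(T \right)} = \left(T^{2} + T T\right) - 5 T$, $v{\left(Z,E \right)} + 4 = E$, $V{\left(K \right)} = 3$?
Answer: $738$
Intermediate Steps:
$v{\left(Z,E \right)} = -4 + E$
$I{\left(T \right)} = - T^{2} + \frac{5 T}{2}$ ($I{\left(T \right)} = - \frac{\left(T^{2} + T T\right) - 5 T}{2} = - \frac{\left(T^{2} + T^{2}\right) - 5 T}{2} = - \frac{2 T^{2} - 5 T}{2} = - \frac{- 5 T + 2 T^{2}}{2} = - T^{2} + \frac{5 T}{2}$)
$M = - \frac{37}{2}$ ($M = \frac{1}{2} \cdot 3 \left(5 - 6\right) - 17 = \frac{1}{2} \cdot 3 \left(-1\right) - 17 = - \frac{3}{2} - 17 = - \frac{37}{2} \approx -18.5$)
$g{\left(G,w \right)} = -18$
$\left(-62 + v{\left(31,25 \right)}\right) g{\left(-21,M \right)} = \left(-62 + \left(-4 + 25\right)\right) \left(-18\right) = \left(-62 + 21\right) \left(-18\right) = \left(-41\right) \left(-18\right) = 738$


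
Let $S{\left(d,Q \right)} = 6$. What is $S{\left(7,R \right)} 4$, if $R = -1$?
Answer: $24$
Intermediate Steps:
$S{\left(7,R \right)} 4 = 6 \cdot 4 = 24$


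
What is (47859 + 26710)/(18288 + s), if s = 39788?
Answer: 74569/58076 ≈ 1.2840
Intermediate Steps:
(47859 + 26710)/(18288 + s) = (47859 + 26710)/(18288 + 39788) = 74569/58076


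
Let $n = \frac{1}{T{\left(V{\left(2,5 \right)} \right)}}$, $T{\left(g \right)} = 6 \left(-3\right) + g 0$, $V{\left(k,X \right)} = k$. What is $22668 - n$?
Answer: $\frac{408025}{18} \approx 22668.0$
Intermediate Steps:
$T{\left(g \right)} = -18$ ($T{\left(g \right)} = -18 + 0 = -18$)
$n = - \frac{1}{18}$ ($n = \frac{1}{-18} = - \frac{1}{18} \approx -0.055556$)
$22668 - n = 22668 - - \frac{1}{18} = 22668 + \frac{1}{18} = \frac{408025}{18}$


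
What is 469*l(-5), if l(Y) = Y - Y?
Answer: 0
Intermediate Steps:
l(Y) = 0
469*l(-5) = 469*0 = 0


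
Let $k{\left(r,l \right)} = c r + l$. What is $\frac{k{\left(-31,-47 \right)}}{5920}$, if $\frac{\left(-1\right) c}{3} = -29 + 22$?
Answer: $- \frac{349}{2960} \approx -0.11791$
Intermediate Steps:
$c = 21$ ($c = - 3 \left(-29 + 22\right) = \left(-3\right) \left(-7\right) = 21$)
$k{\left(r,l \right)} = l + 21 r$ ($k{\left(r,l \right)} = 21 r + l = l + 21 r$)
$\frac{k{\left(-31,-47 \right)}}{5920} = \frac{-47 + 21 \left(-31\right)}{5920} = \left(-47 - 651\right) \frac{1}{5920} = \left(-698\right) \frac{1}{5920} = - \frac{349}{2960}$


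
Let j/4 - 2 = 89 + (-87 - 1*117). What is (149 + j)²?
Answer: 91809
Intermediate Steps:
j = -452 (j = 8 + 4*(89 + (-87 - 1*117)) = 8 + 4*(89 + (-87 - 117)) = 8 + 4*(89 - 204) = 8 + 4*(-115) = 8 - 460 = -452)
(149 + j)² = (149 - 452)² = (-303)² = 91809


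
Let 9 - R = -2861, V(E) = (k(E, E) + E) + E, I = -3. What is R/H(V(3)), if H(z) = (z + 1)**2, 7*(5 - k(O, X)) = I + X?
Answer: 1435/72 ≈ 19.931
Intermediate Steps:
k(O, X) = 38/7 - X/7 (k(O, X) = 5 - (-3 + X)/7 = 5 + (3/7 - X/7) = 38/7 - X/7)
V(E) = 38/7 + 13*E/7 (V(E) = ((38/7 - E/7) + E) + E = (38/7 + 6*E/7) + E = 38/7 + 13*E/7)
H(z) = (1 + z)**2
R = 2870 (R = 9 - 1*(-2861) = 9 + 2861 = 2870)
R/H(V(3)) = 2870/((1 + (38/7 + (13/7)*3))**2) = 2870/((1 + (38/7 + 39/7))**2) = 2870/((1 + 11)**2) = 2870/(12**2) = 2870/144 = 2870*(1/144) = 1435/72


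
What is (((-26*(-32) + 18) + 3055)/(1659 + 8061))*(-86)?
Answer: -33583/972 ≈ -34.550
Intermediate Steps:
(((-26*(-32) + 18) + 3055)/(1659 + 8061))*(-86) = (((832 + 18) + 3055)/9720)*(-86) = ((850 + 3055)*(1/9720))*(-86) = (3905*(1/9720))*(-86) = (781/1944)*(-86) = -33583/972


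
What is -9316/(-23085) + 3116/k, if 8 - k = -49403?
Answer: 532245736/1140652935 ≈ 0.46661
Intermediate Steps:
k = 49411 (k = 8 - 1*(-49403) = 8 + 49403 = 49411)
-9316/(-23085) + 3116/k = -9316/(-23085) + 3116/49411 = -9316*(-1/23085) + 3116*(1/49411) = 9316/23085 + 3116/49411 = 532245736/1140652935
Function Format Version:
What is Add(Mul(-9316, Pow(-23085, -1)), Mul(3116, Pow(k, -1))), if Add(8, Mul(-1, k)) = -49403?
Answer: Rational(532245736, 1140652935) ≈ 0.46661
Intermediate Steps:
k = 49411 (k = Add(8, Mul(-1, -49403)) = Add(8, 49403) = 49411)
Add(Mul(-9316, Pow(-23085, -1)), Mul(3116, Pow(k, -1))) = Add(Mul(-9316, Pow(-23085, -1)), Mul(3116, Pow(49411, -1))) = Add(Mul(-9316, Rational(-1, 23085)), Mul(3116, Rational(1, 49411))) = Add(Rational(9316, 23085), Rational(3116, 49411)) = Rational(532245736, 1140652935)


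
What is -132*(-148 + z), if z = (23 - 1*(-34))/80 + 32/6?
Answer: 374759/20 ≈ 18738.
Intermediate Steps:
z = 1451/240 (z = (23 + 34)*(1/80) + 32*(⅙) = 57*(1/80) + 16/3 = 57/80 + 16/3 = 1451/240 ≈ 6.0458)
-132*(-148 + z) = -132*(-148 + 1451/240) = -132*(-34069)/240 = -1*(-374759/20) = 374759/20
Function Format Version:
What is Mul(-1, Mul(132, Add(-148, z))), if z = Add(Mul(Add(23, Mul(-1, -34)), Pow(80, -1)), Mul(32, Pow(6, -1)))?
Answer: Rational(374759, 20) ≈ 18738.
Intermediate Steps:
z = Rational(1451, 240) (z = Add(Mul(Add(23, 34), Rational(1, 80)), Mul(32, Rational(1, 6))) = Add(Mul(57, Rational(1, 80)), Rational(16, 3)) = Add(Rational(57, 80), Rational(16, 3)) = Rational(1451, 240) ≈ 6.0458)
Mul(-1, Mul(132, Add(-148, z))) = Mul(-1, Mul(132, Add(-148, Rational(1451, 240)))) = Mul(-1, Mul(132, Rational(-34069, 240))) = Mul(-1, Rational(-374759, 20)) = Rational(374759, 20)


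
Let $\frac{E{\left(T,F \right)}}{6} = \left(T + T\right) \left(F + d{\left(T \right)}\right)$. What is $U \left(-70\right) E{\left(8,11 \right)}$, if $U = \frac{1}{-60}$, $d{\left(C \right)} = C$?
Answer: $2128$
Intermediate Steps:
$U = - \frac{1}{60} \approx -0.016667$
$E{\left(T,F \right)} = 12 T \left(F + T\right)$ ($E{\left(T,F \right)} = 6 \left(T + T\right) \left(F + T\right) = 6 \cdot 2 T \left(F + T\right) = 12 T \left(F + T\right)$)
$U \left(-70\right) E{\left(8,11 \right)} = \left(- \frac{1}{60}\right) \left(-70\right) 12 \cdot 8 \left(11 + 8\right) = \frac{7 \cdot 12 \cdot 8 \cdot 19}{6} = \frac{7}{6} \cdot 1824 = 2128$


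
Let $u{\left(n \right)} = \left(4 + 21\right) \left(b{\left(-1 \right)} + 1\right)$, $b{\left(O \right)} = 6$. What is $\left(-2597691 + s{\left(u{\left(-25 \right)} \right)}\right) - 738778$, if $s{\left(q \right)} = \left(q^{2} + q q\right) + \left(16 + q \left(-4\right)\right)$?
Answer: $-3275903$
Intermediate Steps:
$u{\left(n \right)} = 175$ ($u{\left(n \right)} = \left(4 + 21\right) \left(6 + 1\right) = 25 \cdot 7 = 175$)
$s{\left(q \right)} = 16 - 4 q + 2 q^{2}$ ($s{\left(q \right)} = \left(q^{2} + q^{2}\right) - \left(-16 + 4 q\right) = 2 q^{2} - \left(-16 + 4 q\right) = 16 - 4 q + 2 q^{2}$)
$\left(-2597691 + s{\left(u{\left(-25 \right)} \right)}\right) - 738778 = \left(-2597691 + \left(16 - 700 + 2 \cdot 175^{2}\right)\right) - 738778 = \left(-2597691 + \left(16 - 700 + 2 \cdot 30625\right)\right) - 738778 = \left(-2597691 + \left(16 - 700 + 61250\right)\right) - 738778 = \left(-2597691 + 60566\right) - 738778 = -2537125 - 738778 = -3275903$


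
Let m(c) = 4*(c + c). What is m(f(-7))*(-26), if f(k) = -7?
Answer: 1456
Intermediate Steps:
m(c) = 8*c (m(c) = 4*(2*c) = 8*c)
m(f(-7))*(-26) = (8*(-7))*(-26) = -56*(-26) = 1456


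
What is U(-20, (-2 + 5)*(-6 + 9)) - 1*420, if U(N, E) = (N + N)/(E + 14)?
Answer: -9700/23 ≈ -421.74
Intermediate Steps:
U(N, E) = 2*N/(14 + E) (U(N, E) = (2*N)/(14 + E) = 2*N/(14 + E))
U(-20, (-2 + 5)*(-6 + 9)) - 1*420 = 2*(-20)/(14 + (-2 + 5)*(-6 + 9)) - 1*420 = 2*(-20)/(14 + 3*3) - 420 = 2*(-20)/(14 + 9) - 420 = 2*(-20)/23 - 420 = 2*(-20)*(1/23) - 420 = -40/23 - 420 = -9700/23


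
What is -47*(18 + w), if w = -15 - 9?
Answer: 282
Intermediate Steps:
w = -24
-47*(18 + w) = -47*(18 - 24) = -47*(-6) = 282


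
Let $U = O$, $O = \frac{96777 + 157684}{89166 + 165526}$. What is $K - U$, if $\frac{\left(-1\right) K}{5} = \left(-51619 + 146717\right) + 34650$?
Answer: $- \frac{165229142541}{254692} \approx -6.4874 \cdot 10^{5}$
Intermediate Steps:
$K = -648740$ ($K = - 5 \left(\left(-51619 + 146717\right) + 34650\right) = - 5 \left(95098 + 34650\right) = \left(-5\right) 129748 = -648740$)
$O = \frac{254461}{254692} \approx 0.99909$
$U = \frac{254461}{254692} \approx 0.99909$
$K - U = -648740 - \frac{254461}{254692} = - \frac{165229142541}{254692}$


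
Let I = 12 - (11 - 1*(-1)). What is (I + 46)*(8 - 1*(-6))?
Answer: 644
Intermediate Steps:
I = 0 (I = 12 - (11 + 1) = 12 - 1*12 = 12 - 12 = 0)
(I + 46)*(8 - 1*(-6)) = (0 + 46)*(8 - 1*(-6)) = 46*(8 + 6) = 46*14 = 644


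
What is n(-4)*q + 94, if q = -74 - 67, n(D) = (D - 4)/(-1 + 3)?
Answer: 658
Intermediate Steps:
n(D) = -2 + D/2 (n(D) = (-4 + D)/2 = (-4 + D)*(½) = -2 + D/2)
q = -141
n(-4)*q + 94 = (-2 + (½)*(-4))*(-141) + 94 = (-2 - 2)*(-141) + 94 = -4*(-141) + 94 = 564 + 94 = 658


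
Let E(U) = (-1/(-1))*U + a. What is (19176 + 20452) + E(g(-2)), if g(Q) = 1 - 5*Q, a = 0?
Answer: 39639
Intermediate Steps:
E(U) = U (E(U) = (-1/(-1))*U + 0 = (-1*(-1))*U + 0 = 1*U + 0 = U + 0 = U)
(19176 + 20452) + E(g(-2)) = (19176 + 20452) + (1 - 5*(-2)) = 39628 + (1 + 10) = 39628 + 11 = 39639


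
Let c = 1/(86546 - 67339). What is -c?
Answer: -1/19207 ≈ -5.2064e-5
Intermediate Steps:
c = 1/19207 ≈ 5.2064e-5
-c = -1*1/19207 = -1/19207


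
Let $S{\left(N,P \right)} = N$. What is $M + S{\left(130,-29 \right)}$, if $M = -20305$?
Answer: $-20175$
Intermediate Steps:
$M + S{\left(130,-29 \right)} = -20305 + 130 = -20175$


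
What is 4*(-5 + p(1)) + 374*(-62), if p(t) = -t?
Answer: -23212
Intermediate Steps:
4*(-5 + p(1)) + 374*(-62) = 4*(-5 - 1*1) + 374*(-62) = 4*(-5 - 1) - 23188 = 4*(-6) - 23188 = -24 - 23188 = -23212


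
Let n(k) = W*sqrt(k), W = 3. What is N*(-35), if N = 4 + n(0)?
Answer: -140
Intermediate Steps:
n(k) = 3*sqrt(k)
N = 4 (N = 4 + 3*sqrt(0) = 4 + 3*0 = 4 + 0 = 4)
N*(-35) = 4*(-35) = -140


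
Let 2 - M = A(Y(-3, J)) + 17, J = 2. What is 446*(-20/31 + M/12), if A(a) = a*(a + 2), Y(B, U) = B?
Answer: -29659/31 ≈ -956.74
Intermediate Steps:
A(a) = a*(2 + a)
M = -18 (M = 2 - (-3*(2 - 3) + 17) = 2 - (-3*(-1) + 17) = 2 - (3 + 17) = 2 - 1*20 = 2 - 20 = -18)
446*(-20/31 + M/12) = 446*(-20/31 - 18/12) = 446*(-20*1/31 - 18*1/12) = 446*(-20/31 - 3/2) = 446*(-133/62) = -29659/31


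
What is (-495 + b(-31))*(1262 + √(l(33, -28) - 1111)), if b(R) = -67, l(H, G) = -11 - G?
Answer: -709244 - 562*I*√1094 ≈ -7.0924e+5 - 18589.0*I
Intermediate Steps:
(-495 + b(-31))*(1262 + √(l(33, -28) - 1111)) = (-495 - 67)*(1262 + √((-11 - 1*(-28)) - 1111)) = -562*(1262 + √((-11 + 28) - 1111)) = -562*(1262 + √(17 - 1111)) = -562*(1262 + √(-1094)) = -562*(1262 + I*√1094) = -709244 - 562*I*√1094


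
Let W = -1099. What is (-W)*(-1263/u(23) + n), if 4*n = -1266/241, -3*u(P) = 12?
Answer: 333125583/964 ≈ 3.4557e+5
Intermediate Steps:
u(P) = -4 (u(P) = -⅓*12 = -4)
n = -633/482 (n = (-1266/241)/4 = (-1266*1/241)/4 = (¼)*(-1266/241) = -633/482 ≈ -1.3133)
(-W)*(-1263/u(23) + n) = (-1*(-1099))*(-1263/(-4) - 633/482) = 1099*(-1263*(-¼) - 633/482) = 1099*(1263/4 - 633/482) = 1099*(303117/964) = 333125583/964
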